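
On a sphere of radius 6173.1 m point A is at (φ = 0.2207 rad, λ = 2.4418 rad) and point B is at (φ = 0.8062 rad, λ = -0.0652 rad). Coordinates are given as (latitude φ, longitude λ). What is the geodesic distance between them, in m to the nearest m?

12143 m

Let φ₁ = 0.2207 rad, φ₂ = 0.8062 rad, and Δλ = -2.5070 rad.
cos c = sin φ₁ sin φ₂ + cos φ₁ cos φ₂ cos Δλ = (0.2189)(0.7217) + (0.9757)(0.6922)(-0.8053) = -0.38597,
so c = arccos(-0.38597) = 1.96706 rad.
Distance = R·c = 6173.1 × 1.9671 ≈ 12143 m.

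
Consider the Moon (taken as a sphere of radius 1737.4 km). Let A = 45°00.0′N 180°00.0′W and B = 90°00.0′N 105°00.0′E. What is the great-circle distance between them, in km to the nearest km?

1365 km

Let φ₁ = 0.7854 rad, φ₂ = 1.5708 rad, and Δλ = -1.3090 rad.
cos c = sin φ₁ sin φ₂ + cos φ₁ cos φ₂ cos Δλ = (0.7071)(1.0000) + (0.7071)(0.0000)(0.2588) = 0.70711,
so c = arccos(0.70711) = 0.78540 rad.
Distance = R·c = 1737.4 × 0.7854 ≈ 1365 km.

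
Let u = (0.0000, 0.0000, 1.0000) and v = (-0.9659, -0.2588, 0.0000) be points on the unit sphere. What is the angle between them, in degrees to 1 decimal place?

u·v = 0.0000; |u| = 1.0000, |v| = 1.0000.
cos θ = (u·v)/(|u||v|) = 0.0000, so θ = 90.0°.

90.0°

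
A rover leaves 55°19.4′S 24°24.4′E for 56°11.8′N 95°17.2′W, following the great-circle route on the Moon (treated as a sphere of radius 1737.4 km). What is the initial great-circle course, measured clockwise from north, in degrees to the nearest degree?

297°

With φ₁ = -0.9656, φ₂ = 0.9808, Δλ = -2.0890 rad, the forward-azimuth formula gives
θ = atan2( sin Δλ cos φ₂ , cos φ₁ sin φ₂ − sin φ₁ cos φ₂ cos Δλ ) = atan2(-0.4833, 0.2461) = -63.01°.
Adding 360° brings this into [0°, 360°): 297°.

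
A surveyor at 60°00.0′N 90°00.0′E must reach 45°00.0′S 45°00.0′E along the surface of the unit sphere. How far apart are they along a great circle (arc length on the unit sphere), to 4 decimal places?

1.9416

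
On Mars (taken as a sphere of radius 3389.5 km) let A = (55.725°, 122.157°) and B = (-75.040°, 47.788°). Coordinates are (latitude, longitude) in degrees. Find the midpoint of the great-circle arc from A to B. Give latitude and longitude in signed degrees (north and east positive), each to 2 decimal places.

-11.62°, 100.71°

Central angle δ = 2.4328 rad. Interpolating on the sphere with fraction f = 0.5:
P = [sin((1−f)δ)·A + sin(fδ)·B] / sin δ = 1.4409·A + 1.4409·B in Cartesian coordinates,
giving P = (-0.1820, 0.9625, -0.2014), i.e. latitude -11.62°, longitude 100.71°.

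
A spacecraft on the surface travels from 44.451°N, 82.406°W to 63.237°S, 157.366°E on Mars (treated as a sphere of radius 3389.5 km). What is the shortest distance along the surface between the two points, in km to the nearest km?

Let φ₁ = 0.7758 rad, φ₂ = -1.1037 rad, and Δλ = -2.0984 rad.
cos c = sin φ₁ sin φ₂ + cos φ₁ cos φ₂ cos Δλ = (0.7003)(-0.8929) + (0.7138)(0.4503)(-0.5034) = -0.78711,
so c = arccos(-0.78711) = 2.47691 rad.
Distance = R·c = 3389.5 × 2.4769 ≈ 8395 km.

8395 km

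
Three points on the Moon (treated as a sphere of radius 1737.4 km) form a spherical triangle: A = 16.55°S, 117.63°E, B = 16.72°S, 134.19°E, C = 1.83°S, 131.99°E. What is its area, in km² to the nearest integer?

110069 km²

Side lengths (central angles): a = 0.2626, b = 0.3562, c = 0.2769 rad; semiperimeter s = 0.4478.
By l'Huilier's theorem, tan(E/4) = √[tan(s/2) tan((s−a)/2) tan((s−b)/2) tan((s−c)/2)], giving spherical excess E = 0.0365 rad.
Area = E·R² = 0.0365 × (1737.4)² ≈ 110069 km².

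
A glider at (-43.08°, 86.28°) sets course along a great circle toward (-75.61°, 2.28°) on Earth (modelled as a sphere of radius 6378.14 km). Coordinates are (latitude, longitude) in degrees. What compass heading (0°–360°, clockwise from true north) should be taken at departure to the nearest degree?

With φ₁ = -0.7519, φ₂ = -1.3196, Δλ = -1.4661 rad, the forward-azimuth formula gives
θ = atan2( sin Δλ cos φ₂ , cos φ₁ sin φ₂ − sin φ₁ cos φ₂ cos Δλ ) = atan2(-0.2472, -0.6897) = -160.29°.
Adding 360° brings this into [0°, 360°): 200°.

200°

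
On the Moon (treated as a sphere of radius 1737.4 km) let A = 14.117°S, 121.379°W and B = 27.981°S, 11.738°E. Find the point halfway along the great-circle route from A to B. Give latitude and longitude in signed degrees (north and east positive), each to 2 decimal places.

Central angle δ = 2.0611 rad. Interpolating on the sphere with fraction f = 0.5:
P = [sin((1−f)δ)·A + sin(fδ)·B] / sin δ = 0.9721·A + 0.9721·B in Cartesian coordinates,
giving P = (0.3496, -0.6302, -0.6932), i.e. latitude -43.89°, longitude -60.98°.

-43.89°, -60.98°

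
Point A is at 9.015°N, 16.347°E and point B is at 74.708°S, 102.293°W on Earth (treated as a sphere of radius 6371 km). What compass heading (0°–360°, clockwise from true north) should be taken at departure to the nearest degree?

194°

With φ₁ = 0.1573, φ₂ = -1.3039, Δλ = -2.0707 rad, the forward-azimuth formula gives
θ = atan2( sin Δλ cos φ₂ , cos φ₁ sin φ₂ − sin φ₁ cos φ₂ cos Δλ ) = atan2(-0.2315, -0.9329) = -166.06°.
Adding 360° brings this into [0°, 360°): 194°.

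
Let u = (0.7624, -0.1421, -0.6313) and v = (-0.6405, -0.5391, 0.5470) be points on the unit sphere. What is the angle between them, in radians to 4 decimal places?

u·v = -0.7570; |u| = 1.0000, |v| = 1.0000.
cos θ = (u·v)/(|u||v|) = -0.7570, so θ = 2.4295 rad.

2.4295 rad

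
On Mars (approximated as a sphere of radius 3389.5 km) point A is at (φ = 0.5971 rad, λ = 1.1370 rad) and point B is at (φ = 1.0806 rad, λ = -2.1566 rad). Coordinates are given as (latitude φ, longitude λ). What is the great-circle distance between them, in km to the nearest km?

With latitudes φ₁ = 34.211°, φ₂ = 61.914° and longitude difference Δλ = 171.291°:
cos c = sin φ₁ sin φ₂ + cos φ₁ cos φ₂ cos Δλ = (0.5622)(0.8822) + (0.8270)(0.4708)(-0.9885) = 0.11119,
so c = arccos(0.11119) = 1.45938 rad.
Distance = R·c = 3389.5 × 1.4594 ≈ 4947 km.

4947 km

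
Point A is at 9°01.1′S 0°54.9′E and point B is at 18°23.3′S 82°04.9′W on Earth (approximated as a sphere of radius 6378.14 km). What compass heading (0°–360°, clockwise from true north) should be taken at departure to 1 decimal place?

252.7°

With φ₁ = -0.1574, φ₂ = -0.3209, Δλ = -1.4486 rad, the forward-azimuth formula gives
θ = atan2( sin Δλ cos φ₂ , cos φ₁ sin φ₂ − sin φ₁ cos φ₂ cos Δλ ) = atan2(-0.9419, -0.2934) = -107.30°.
Adding 360° brings this into [0°, 360°): 252.7°.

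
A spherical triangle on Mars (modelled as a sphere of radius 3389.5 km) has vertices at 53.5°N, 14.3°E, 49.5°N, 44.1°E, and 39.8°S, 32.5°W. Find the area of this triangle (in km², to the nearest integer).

4294178 km²

Side lengths (central angles): a = 1.9510, b = 1.7739, c = 0.3286 rad; semiperimeter s = 2.0268.
By l'Huilier's theorem, tan(E/4) = √[tan(s/2) tan((s−a)/2) tan((s−b)/2) tan((s−c)/2)], giving spherical excess E = 0.3738 rad.
Area = E·R² = 0.3738 × (3389.5)² ≈ 4294178 km².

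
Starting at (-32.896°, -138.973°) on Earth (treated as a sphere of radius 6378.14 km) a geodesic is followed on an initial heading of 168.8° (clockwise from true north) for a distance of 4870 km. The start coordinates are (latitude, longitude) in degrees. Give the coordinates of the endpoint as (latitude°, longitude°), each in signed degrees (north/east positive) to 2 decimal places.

Angular distance δ = d/R = 4870/6378.14 = 0.76355 rad; initial bearing θ = 2.9461 rad.
sin φ₂ = sin φ₁ cos δ + cos φ₁ sin δ cos θ = (-0.5431)(0.7224) + (0.8397)(0.6915)(-0.9810) = -0.9619, so φ₂ = -74.13°.
Δλ = atan2(sin θ sin δ cos φ₁, cos δ − sin φ₁ sin φ₂) = atan2(0.1128, 0.2000) = 29.421°.
λ₂ = -138.973° + 29.421° = -109.55°.

-74.13°, -109.55°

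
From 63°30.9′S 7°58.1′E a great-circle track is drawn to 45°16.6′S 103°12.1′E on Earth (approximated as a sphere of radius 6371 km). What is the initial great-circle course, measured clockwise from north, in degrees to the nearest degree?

118°

Δλ = 95.233° = 1.6621 rad.
y = sin Δλ · cos φ₂ = (0.9958)(0.7037) = 0.7008
x = cos φ₁ sin φ₂ − sin φ₁ cos φ₂ cos Δλ = (0.4460)(-0.7105) − (-0.8951)(0.7037)(-0.0912) = -0.3743
θ = atan2(y, x) = 118.11°, so the bearing is 118°.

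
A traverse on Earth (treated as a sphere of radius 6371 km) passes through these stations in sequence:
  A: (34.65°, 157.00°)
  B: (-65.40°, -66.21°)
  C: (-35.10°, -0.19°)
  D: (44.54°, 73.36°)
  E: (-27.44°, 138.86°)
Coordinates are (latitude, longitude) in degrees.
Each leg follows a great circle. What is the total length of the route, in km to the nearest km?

42913 km

Leg A→B: central angle 2.4442 rad, distance 15572.3 km.
Leg B→C: central angle 0.8483 rad, distance 5404.7 km.
Leg C→D: central angle 1.8113 rad, distance 11539.7 km.
Leg D→E: central angle 1.6317 rad, distance 10395.8 km.
Total: 15572.3 + 5404.7 + 11539.7 + 10395.8 ≈ 42913 km.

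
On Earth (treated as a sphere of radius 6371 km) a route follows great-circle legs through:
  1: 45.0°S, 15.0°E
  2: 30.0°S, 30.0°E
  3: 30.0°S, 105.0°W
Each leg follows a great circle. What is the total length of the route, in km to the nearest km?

Leg 1→2: central angle 0.3330 rad, distance 2121.7 km.
Leg 2→3: central angle 1.8549 rad, distance 11817.8 km.
Total: 2121.7 + 11817.8 ≈ 13939 km.

13939 km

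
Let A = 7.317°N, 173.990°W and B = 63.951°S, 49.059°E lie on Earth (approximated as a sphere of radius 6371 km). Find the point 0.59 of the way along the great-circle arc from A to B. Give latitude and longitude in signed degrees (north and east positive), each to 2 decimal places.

The central angle between A and B is δ = 2.0183 rad.
With f = 0.59, the slerp weights are sin((1−f)δ)/sin δ = 0.8167 and sin(fδ)/sin δ = 1.0301.
Weighted sum of the unit vectors: (0.8167)·(-0.9864,-0.1038,0.1274) + (1.0301)·(0.2878,0.3317,-0.8984) = (-0.5091, 0.2569, -0.8215).
Converting back: φ = atan2(z, √(x²+y²)) = -55.23°, λ = atan2(y, x) = 153.23°.

-55.23°, 153.23°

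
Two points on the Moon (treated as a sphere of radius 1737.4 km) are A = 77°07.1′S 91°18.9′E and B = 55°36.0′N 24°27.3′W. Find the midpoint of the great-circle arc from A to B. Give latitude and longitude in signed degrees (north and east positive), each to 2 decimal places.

Central angle δ = 2.6043 rad. Interpolating on the sphere with fraction f = 0.5:
P = [sin((1−f)δ)·A + sin(fδ)·B] / sin δ = 1.8838·A + 1.8838·B in Cartesian coordinates,
giving P = (0.9592, -0.0207, -0.2820), i.e. latitude -16.38°, longitude -1.24°.

-16.38°, -1.24°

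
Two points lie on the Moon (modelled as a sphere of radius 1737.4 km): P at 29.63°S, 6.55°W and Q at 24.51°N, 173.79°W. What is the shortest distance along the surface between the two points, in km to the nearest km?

With latitudes φ₁ = -29.630°, φ₂ = 24.510° and longitude difference Δλ = -167.240°:
cos c = sin φ₁ sin φ₂ + cos φ₁ cos φ₂ cos Δλ = (-0.4944)(0.4149) + (0.8692)(0.9099)(-0.9753) = -0.97648,
so c = arccos(-0.97648) = 2.92427 rad.
Distance = R·c = 1737.4 × 2.9243 ≈ 5081 km.

5081 km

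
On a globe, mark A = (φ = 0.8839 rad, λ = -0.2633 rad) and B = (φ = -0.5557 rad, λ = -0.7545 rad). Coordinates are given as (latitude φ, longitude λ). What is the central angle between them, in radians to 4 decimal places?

1.5036 rad

Let φ₁ = 0.8839 rad, φ₂ = -0.5557 rad, and Δλ = -0.4912 rad.
cos c = sin φ₁ sin φ₂ + cos φ₁ cos φ₂ cos Δλ = (0.7732)(-0.5275) + (0.6341)(0.8495)(0.8818) = 0.06713,
so c = arccos(0.06713) = 1.50362 rad.
So the angular separation is 1.5036 rad.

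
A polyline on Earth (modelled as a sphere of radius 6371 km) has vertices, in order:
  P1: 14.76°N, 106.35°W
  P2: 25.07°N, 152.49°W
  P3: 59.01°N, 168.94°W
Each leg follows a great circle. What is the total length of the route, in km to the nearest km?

Leg P1→P2: central angle 0.7744 rad, distance 4933.5 km.
Leg P2→P3: central angle 0.6257 rad, distance 3986.6 km.
Total: 4933.5 + 3986.6 ≈ 8920 km.

8920 km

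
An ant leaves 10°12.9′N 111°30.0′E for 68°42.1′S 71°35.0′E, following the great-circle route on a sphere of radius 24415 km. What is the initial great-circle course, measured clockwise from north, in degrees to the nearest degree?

194°

Δλ = -39.917° = -0.6967 rad.
y = sin Δλ · cos φ₂ = (-0.6417)(0.3632) = -0.2331
x = cos φ₁ sin φ₂ − sin φ₁ cos φ₂ cos Δλ = (0.9841)(-0.9317) − (0.1773)(0.3632)(0.7670) = -0.9663
θ = atan2(y, x) = -166.44°; adding 360° gives 194°.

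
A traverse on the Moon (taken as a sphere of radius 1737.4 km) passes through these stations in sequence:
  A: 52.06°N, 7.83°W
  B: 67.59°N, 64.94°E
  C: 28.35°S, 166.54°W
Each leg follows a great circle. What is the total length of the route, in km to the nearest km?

5076 km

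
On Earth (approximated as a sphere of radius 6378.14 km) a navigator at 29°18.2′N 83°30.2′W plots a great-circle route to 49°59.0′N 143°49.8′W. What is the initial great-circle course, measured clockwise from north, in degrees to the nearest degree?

313°

Δλ = -60.327° = -1.0529 rad.
y = sin Δλ · cos φ₂ = (-0.8689)(0.6430) = -0.5587
x = cos φ₁ sin φ₂ − sin φ₁ cos φ₂ cos Δλ = (0.8720)(0.7659) − (0.4894)(0.6430)(0.4951) = 0.5121
θ = atan2(y, x) = -47.49°; adding 360° gives 313°.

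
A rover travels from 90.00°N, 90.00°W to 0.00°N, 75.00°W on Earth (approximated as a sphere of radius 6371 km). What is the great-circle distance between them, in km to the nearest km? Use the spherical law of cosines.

Let φ₁ = 1.5708 rad, φ₂ = 0.0000 rad, and Δλ = 0.2618 rad.
cos c = sin φ₁ sin φ₂ + cos φ₁ cos φ₂ cos Δλ = (1.0000)(0.0000) + (0.0000)(1.0000)(0.9659) = 0.00000,
so c = arccos(0.00000) = 1.57080 rad.
Distance = R·c = 6371 × 1.5708 ≈ 10008 km.

10008 km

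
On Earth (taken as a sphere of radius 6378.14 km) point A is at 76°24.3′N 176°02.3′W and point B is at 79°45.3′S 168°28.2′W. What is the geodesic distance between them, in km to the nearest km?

17389 km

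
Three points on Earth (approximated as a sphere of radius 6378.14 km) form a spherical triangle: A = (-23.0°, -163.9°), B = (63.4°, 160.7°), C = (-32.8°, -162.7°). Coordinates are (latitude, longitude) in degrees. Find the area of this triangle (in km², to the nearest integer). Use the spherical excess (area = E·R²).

1235041 km²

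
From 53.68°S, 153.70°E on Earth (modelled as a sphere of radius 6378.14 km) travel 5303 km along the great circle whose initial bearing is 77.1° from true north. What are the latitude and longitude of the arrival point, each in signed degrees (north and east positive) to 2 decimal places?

Angular distance δ = d/R = 5303/6378.14 = 0.83143 rad; initial bearing θ = 1.3456 rad.
sin φ₂ = sin φ₁ cos δ + cos φ₁ sin δ cos θ = (-0.8057)(0.6738) + (0.5923)(0.7389)(0.2233) = -0.4452, so φ₂ = -26.44°.
Δλ = atan2(sin θ sin δ cos φ₁, cos δ − sin φ₁ sin φ₂) = atan2(0.4266, 0.3151) = 53.549°.
λ₂ = 153.700° + 53.549° = 207.25° → -152.75° after wrapping to (−180°, 180°].

-26.44°, -152.75°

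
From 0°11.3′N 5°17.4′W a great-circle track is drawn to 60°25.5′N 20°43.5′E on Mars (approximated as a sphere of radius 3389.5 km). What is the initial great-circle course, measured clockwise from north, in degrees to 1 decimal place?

With φ₁ = 0.0033, φ₂ = 1.0546, Δλ = 0.4540 rad, the forward-azimuth formula gives
θ = atan2( sin Δλ cos φ₂ , cos φ₁ sin φ₂ − sin φ₁ cos φ₂ cos Δλ ) = atan2(0.2165, 0.8682) = 14.00°.
So the initial bearing is 14.0°.

14.0°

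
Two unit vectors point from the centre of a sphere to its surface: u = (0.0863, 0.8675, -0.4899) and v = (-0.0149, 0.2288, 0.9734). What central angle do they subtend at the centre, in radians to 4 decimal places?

u·v = -0.2797; |u| = 1.0000, |v| = 1.0000.
cos θ = (u·v)/(|u||v|) = -0.2797, so θ = 1.8542 rad.

1.8542 rad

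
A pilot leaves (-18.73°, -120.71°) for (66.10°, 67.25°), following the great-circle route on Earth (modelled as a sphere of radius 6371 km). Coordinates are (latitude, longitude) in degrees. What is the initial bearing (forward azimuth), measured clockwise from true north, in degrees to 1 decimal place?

With φ₁ = -0.3269, φ₂ = 1.1537, Δλ = -3.0027 rad, the forward-azimuth formula gives
θ = atan2( sin Δλ cos φ₂ , cos φ₁ sin φ₂ − sin φ₁ cos φ₂ cos Δλ ) = atan2(-0.0561, 0.7370) = -4.35°.
Adding 360° brings this into [0°, 360°): 355.6°.

355.6°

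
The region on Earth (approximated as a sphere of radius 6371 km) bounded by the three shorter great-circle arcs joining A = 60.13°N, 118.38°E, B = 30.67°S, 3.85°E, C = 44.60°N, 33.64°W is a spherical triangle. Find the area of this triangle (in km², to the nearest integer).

Side lengths (central angles): a = 1.4427, b = 1.2706, c = 2.2398 rad; semiperimeter s = 2.4765.
By l'Huilier's theorem, tan(E/4) = √[tan(s/2) tan((s−a)/2) tan((s−b)/2) tan((s−c)/2)], giving spherical excess E = 1.4074 rad.
Area = E·R² = 1.4074 × (6371)² ≈ 57126045 km².

57126045 km²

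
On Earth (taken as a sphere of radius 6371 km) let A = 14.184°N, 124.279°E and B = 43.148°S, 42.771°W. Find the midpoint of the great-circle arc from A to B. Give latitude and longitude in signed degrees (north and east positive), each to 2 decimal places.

Central angle δ = 2.6001 rad. Interpolating on the sphere with fraction f = 0.5:
P = [sin((1−f)δ)·A + sin(fδ)·B] / sin δ = 1.8695·A + 1.8695·B in Cartesian coordinates,
giving P = (-0.0196, 0.5714, -0.8204), i.e. latitude -55.13°, longitude 91.96°.

-55.13°, 91.96°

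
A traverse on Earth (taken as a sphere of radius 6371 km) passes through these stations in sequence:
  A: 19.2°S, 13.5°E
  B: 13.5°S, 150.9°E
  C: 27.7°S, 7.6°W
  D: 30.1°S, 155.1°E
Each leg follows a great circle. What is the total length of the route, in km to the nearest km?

Leg A→B: central angle 2.2133 rad, distance 14100.7 km.
Leg B→C: central angle 2.3358 rad, distance 14881.1 km.
Leg C→D: central angle 2.0923 rad, distance 13330.3 km.
Total: 14100.7 + 14881.1 + 13330.3 ≈ 42312 km.

42312 km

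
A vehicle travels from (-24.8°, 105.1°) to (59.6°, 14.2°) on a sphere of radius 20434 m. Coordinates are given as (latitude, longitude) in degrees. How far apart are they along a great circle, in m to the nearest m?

Let φ₁ = -0.4328 rad, φ₂ = 1.0402 rad, and Δλ = -1.5865 rad.
cos c = sin φ₁ sin φ₂ + cos φ₁ cos φ₂ cos Δλ = (-0.4195)(0.8625) + (0.9078)(0.5060)(-0.0157) = -0.36900,
so c = arccos(-0.36900) = 1.94873 rad.
Distance = R·c = 20434 × 1.9487 ≈ 39820 m.

39820 m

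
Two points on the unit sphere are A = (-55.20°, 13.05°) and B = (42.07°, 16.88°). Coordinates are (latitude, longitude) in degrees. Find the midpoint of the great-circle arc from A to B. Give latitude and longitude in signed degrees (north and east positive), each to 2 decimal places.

-6.57°, 15.22°

The central angle between A and B is δ = 1.6986 rad.
With f = 0.5, the slerp weights are sin((1−f)δ)/sin δ = 0.7570 and sin(fδ)/sin δ = 0.7570.
Weighted sum of the unit vectors: (0.7570)·(0.5560,0.1289,-0.8211) + (0.7570)·(0.7103,0.2155,0.6700) = (0.9586, 0.2607, -0.1144).
Converting back: φ = atan2(z, √(x²+y²)) = -6.57°, λ = atan2(y, x) = 15.22°.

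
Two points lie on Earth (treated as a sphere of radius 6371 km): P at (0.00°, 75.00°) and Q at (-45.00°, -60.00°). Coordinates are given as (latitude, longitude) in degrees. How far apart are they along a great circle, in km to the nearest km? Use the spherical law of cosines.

Let φ₁ = 0.0000 rad, φ₂ = -0.7854 rad, and Δλ = -2.3562 rad.
cos c = sin φ₁ sin φ₂ + cos φ₁ cos φ₂ cos Δλ = (0.0000)(-0.7071) + (1.0000)(0.7071)(-0.7071) = -0.50000,
so c = arccos(-0.50000) = 2.09440 rad.
Distance = R·c = 6371 × 2.0944 ≈ 13343 km.

13343 km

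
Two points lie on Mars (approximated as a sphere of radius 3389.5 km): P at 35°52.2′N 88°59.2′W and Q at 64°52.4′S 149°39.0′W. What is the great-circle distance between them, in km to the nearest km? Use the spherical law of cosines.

6579 km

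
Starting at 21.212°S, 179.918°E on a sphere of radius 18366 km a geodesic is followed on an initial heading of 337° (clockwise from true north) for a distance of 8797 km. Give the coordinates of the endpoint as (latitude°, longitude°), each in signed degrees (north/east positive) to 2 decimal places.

Angular distance δ = d/R = 8797/18366 = 0.47898 rad; initial bearing θ = 5.8818 rad.
sin φ₂ = sin φ₁ cos δ + cos φ₁ sin δ cos θ = (-0.3618)(0.8875) + (0.9322)(0.4609)(0.9205) = 0.0744, so φ₂ = 4.27°.
Δλ = atan2(sin θ sin δ cos φ₁, cos δ − sin φ₁ sin φ₂) = atan2(-0.1679, 0.9144) = -10.404°.
λ₂ = 179.918° − 10.404° = 169.51°.

4.27°, 169.51°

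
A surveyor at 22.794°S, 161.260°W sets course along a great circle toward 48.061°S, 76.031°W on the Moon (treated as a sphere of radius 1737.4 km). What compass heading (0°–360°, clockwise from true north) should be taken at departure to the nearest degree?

Δλ = 85.229° = 1.4875 rad.
y = sin Δλ · cos φ₂ = (0.9965)(0.6683) = 0.6660
x = cos φ₁ sin φ₂ − sin φ₁ cos φ₂ cos Δλ = (0.9219)(-0.7439) − (-0.3874)(0.6683)(0.0832) = -0.6642
θ = atan2(y, x) = 134.92°, so the bearing is 135°.

135°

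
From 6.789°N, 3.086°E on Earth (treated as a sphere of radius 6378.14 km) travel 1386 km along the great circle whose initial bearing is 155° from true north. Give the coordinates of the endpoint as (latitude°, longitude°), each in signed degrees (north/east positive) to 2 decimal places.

Angular distance δ = d/R = 1386/6378.14 = 0.21730 rad; initial bearing θ = 2.7053 rad.
sin φ₂ = sin φ₁ cos δ + cos φ₁ sin δ cos θ = (0.1182)(0.9765) + (0.9930)(0.2156)(-0.9063) = -0.0786, so φ₂ = -4.51°.
Δλ = atan2(sin θ sin δ cos φ₁, cos δ − sin φ₁ sin φ₂) = atan2(0.0905, 0.9858) = 5.244°.
λ₂ = 3.086° + 5.244° = 8.33°.

-4.51°, 8.33°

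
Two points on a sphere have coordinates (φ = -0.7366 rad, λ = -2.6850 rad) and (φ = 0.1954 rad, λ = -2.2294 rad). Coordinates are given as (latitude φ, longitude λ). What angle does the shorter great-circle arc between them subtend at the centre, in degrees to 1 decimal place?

Let φ₁ = -0.7366 rad, φ₂ = 0.1954 rad, and Δλ = 0.4556 rad.
Haversine: a = sin²(Δφ/2) + cos φ₁ cos φ₂ sin²(Δλ/2) = 0.2019 + (0.7408)(0.9810)(0.0510) = 0.23895.
Central angle c = 2·arcsin(√a) = 1.02148 rad.
So the angular separation is 58.5°.

58.5°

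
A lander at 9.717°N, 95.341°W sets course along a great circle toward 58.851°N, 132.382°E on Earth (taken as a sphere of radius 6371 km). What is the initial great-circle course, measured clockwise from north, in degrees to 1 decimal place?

With φ₁ = 0.1696, φ₂ = 1.0271, Δλ = -2.3087 rad, the forward-azimuth formula gives
θ = atan2( sin Δλ cos φ₂ , cos φ₁ sin φ₂ − sin φ₁ cos φ₂ cos Δλ ) = atan2(-0.3827, 0.9023) = -22.99°.
Adding 360° brings this into [0°, 360°): 337.0°.

337.0°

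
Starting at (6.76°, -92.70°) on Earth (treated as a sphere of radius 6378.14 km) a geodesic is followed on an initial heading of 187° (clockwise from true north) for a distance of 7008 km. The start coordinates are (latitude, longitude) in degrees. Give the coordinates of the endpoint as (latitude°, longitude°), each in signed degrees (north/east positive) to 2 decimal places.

-55.52°, -103.75°

Angular distance δ = d/R = 7008/6378.14 = 1.09875 rad; initial bearing θ = 3.2638 rad.
sin φ₂ = sin φ₁ cos δ + cos φ₁ sin δ cos θ = (0.1177)(0.4547) + (0.9930)(0.8906)(-0.9925) = -0.8243, so φ₂ = -55.52°.
Δλ = atan2(sin θ sin δ cos φ₁, cos δ − sin φ₁ sin φ₂) = atan2(-0.1078, 0.5517) = -11.054°.
λ₂ = -92.700° − 11.054° = -103.75°.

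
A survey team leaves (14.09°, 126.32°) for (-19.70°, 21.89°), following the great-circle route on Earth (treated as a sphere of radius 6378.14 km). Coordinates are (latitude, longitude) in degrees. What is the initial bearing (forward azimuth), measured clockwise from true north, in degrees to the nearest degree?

254°

Δλ = -104.430° = -1.8226 rad.
y = sin Δλ · cos φ₂ = (-0.9685)(0.9415) = -0.9118
x = cos φ₁ sin φ₂ − sin φ₁ cos φ₂ cos Δλ = (0.9699)(-0.3371) − (0.2434)(0.9415)(-0.2492) = -0.2698
θ = atan2(y, x) = -106.49°; adding 360° gives 254°.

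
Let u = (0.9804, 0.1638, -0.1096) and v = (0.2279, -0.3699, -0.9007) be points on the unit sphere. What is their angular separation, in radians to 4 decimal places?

1.3062 rad

u·v = 0.2616; |u| = 1.0000, |v| = 1.0000.
cos θ = (u·v)/(|u||v|) = 0.2616, so θ = 1.3062 rad.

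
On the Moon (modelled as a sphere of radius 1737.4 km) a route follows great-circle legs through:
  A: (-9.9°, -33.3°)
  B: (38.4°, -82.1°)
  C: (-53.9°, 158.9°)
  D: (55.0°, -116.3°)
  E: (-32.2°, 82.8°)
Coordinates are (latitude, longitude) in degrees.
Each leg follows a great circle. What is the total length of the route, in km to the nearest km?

Leg A→B: central angle 1.1574 rad, distance 2010.9 km.
Leg B→C: central angle 2.3829 rad, distance 4140.1 km.
Leg C→D: central angle 2.2539 rad, distance 3916.0 km.
Leg D→E: central angle 2.6795 rad, distance 4655.4 km.
Total: 2010.9 + 4140.1 + 3916.0 + 4655.4 ≈ 14722 km.

14722 km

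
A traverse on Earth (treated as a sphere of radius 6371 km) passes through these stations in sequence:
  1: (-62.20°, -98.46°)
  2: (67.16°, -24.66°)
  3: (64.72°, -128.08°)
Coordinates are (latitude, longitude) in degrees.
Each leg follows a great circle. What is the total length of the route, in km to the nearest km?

19708 km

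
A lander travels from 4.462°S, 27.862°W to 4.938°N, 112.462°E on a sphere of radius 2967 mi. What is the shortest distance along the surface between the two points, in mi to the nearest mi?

In radians: φ₁ = -0.0779, φ₂ = 0.0862, Δλ = 140.324° = 2.4491 rad.
cos c = sin φ₁ sin φ₂ + cos φ₁ cos φ₂ cos Δλ = (-0.0778)(0.0861) + (0.9970)(0.9963)(-0.7697) = -0.77118,
so c = arccos(-0.77118) = 2.45149 rad.
Distance = R·c = 2967 × 2.4515 ≈ 7274 mi.

7274 mi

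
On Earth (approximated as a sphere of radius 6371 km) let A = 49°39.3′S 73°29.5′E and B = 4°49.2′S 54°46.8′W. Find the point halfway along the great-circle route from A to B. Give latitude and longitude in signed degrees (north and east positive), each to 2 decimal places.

-47.23°, -14.30°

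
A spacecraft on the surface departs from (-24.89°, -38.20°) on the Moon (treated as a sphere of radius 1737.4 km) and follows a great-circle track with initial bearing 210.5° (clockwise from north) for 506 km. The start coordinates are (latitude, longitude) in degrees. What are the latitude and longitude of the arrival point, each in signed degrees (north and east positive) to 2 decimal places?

-38.87°, -48.99°

Angular distance δ = d/R = 506/1737.4 = 0.29124 rad; initial bearing θ = 3.6739 rad.
sin φ₂ = sin φ₁ cos δ + cos φ₁ sin δ cos θ = (-0.4209)(0.9579) + (0.9071)(0.2871)(-0.8616) = -0.6276, so φ₂ = -38.87°.
Δλ = atan2(sin θ sin δ cos φ₁, cos δ − sin φ₁ sin φ₂) = atan2(-0.1322, 0.6938) = -10.789°.
λ₂ = -38.200° − 10.789° = -48.99°.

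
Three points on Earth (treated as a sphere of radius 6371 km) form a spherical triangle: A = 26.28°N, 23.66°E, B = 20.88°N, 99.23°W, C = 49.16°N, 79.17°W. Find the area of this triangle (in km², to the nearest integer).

10858534 km²

Side lengths (central angles): a = 0.5669, b = 1.3646, c = 1.8725 rad; semiperimeter s = 1.9020.
By l'Huilier's theorem, tan(E/4) = √[tan(s/2) tan((s−a)/2) tan((s−b)/2) tan((s−c)/2)], giving spherical excess E = 0.2675 rad.
Area = E·R² = 0.2675 × (6371)² ≈ 10858534 km².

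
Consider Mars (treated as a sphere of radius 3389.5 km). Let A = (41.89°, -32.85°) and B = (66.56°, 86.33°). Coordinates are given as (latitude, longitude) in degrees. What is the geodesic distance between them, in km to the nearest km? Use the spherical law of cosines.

In radians: φ₁ = 0.7311, φ₂ = 1.1617, Δλ = 119.180° = 2.0801 rad.
cos c = sin φ₁ sin φ₂ + cos φ₁ cos φ₂ cos Δλ = (0.6677)(0.9175) + (0.7444)(0.3978)(-0.4876) = 0.46822,
so c = arccos(0.46822) = 1.08352 rad.
Distance = R·c = 3389.5 × 1.0835 ≈ 3673 km.

3673 km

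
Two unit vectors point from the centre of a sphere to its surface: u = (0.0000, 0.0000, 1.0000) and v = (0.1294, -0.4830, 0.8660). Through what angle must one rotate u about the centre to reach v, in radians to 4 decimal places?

u·v = 0.8660; |u| = 1.0000, |v| = 1.0000.
cos θ = (u·v)/(|u||v|) = 0.8660, so θ = 0.5236 rad.

0.5236 rad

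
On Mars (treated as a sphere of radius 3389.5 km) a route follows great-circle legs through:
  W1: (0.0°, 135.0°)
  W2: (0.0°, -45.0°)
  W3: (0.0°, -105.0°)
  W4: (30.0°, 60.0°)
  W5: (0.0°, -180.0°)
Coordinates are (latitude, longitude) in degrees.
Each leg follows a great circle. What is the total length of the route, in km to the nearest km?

29723 km

Leg W1→W2: central angle 3.1416 rad, distance 10648.4 km.
Leg W2→W3: central angle 1.0472 rad, distance 3549.5 km.
Leg W3→W4: central angle 2.5617 rad, distance 8682.9 km.
Leg W4→W5: central angle 2.0186 rad, distance 6842.1 km.
Total: 10648.4 + 3549.5 + 8682.9 + 6842.1 ≈ 29723 km.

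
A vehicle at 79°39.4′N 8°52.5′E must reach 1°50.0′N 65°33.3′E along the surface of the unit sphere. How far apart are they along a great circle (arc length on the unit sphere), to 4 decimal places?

1.4404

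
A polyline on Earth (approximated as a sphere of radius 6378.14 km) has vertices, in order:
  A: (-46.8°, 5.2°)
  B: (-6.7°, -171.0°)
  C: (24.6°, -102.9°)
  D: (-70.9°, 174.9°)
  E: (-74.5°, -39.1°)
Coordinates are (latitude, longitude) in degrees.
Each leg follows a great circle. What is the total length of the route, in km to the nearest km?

38224 km

Leg A→B: central angle 2.2060 rad, distance 14070.1 km.
Leg B→C: central angle 1.2784 rad, distance 8153.8 km.
Leg C→D: central angle 1.9316 rad, distance 12319.7 km.
Leg D→E: central angle 0.5770 rad, distance 3680.4 km.
Total: 14070.1 + 8153.8 + 12319.7 + 3680.4 ≈ 38224 km.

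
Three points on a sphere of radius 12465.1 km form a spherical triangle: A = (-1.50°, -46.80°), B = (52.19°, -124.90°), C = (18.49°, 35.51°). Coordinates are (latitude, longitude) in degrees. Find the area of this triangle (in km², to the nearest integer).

Side lengths (central angles): a = 1.8725, b = 1.4520, c = 1.4649 rad; semiperimeter s = 2.3947.
By l'Huilier's theorem, tan(E/4) = √[tan(s/2) tan((s−a)/2) tan((s−b)/2) tan((s−c)/2)], giving spherical excess E = 1.5821 rad.
Area = E·R² = 1.5821 × (12465.1)² ≈ 245817166 km².

245817166 km²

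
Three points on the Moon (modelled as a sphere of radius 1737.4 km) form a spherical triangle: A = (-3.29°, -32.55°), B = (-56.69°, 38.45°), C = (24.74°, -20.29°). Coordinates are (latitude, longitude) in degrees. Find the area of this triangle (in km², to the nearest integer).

Side lengths (central angles): a = 1.6618, b = 0.5315, c = 1.3424 rad; semiperimeter s = 1.7679.
By l'Huilier's theorem, tan(E/4) = √[tan(s/2) tan((s−a)/2) tan((s−b)/2) tan((s−c)/2)], giving spherical excess E = 0.3975 rad.
Area = E·R² = 0.3975 × (1737.4)² ≈ 1199875 km².

1199875 km²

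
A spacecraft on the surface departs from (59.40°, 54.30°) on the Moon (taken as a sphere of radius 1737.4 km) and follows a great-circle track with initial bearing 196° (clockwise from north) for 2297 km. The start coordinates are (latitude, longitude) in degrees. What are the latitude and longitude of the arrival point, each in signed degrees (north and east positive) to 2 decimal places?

Angular distance δ = d/R = 2297/1737.4 = 1.32209 rad; initial bearing θ = 3.4208 rad.
sin φ₂ = sin φ₁ cos δ + cos φ₁ sin δ cos θ = (0.8607)(0.2461) + (0.5090)(0.9692)(-0.9613) = -0.2624, so φ₂ = -15.21°.
Δλ = atan2(sin θ sin δ cos φ₁, cos δ − sin φ₁ sin φ₂) = atan2(-0.1360, 0.4720) = -16.073°.
λ₂ = 54.300° − 16.073° = 38.23°.

-15.21°, 38.23°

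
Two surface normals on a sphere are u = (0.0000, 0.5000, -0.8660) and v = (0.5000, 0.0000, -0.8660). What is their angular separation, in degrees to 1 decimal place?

41.4°

u·v = 0.7500; |u| = 1.0000, |v| = 1.0000.
cos θ = (u·v)/(|u||v|) = 0.7500, so θ = 41.4°.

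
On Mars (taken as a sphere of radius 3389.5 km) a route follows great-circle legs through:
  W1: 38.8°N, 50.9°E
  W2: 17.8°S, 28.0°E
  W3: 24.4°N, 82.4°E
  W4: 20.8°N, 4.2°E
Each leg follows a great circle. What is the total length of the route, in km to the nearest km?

Leg W1→W2: central angle 1.0564 rad, distance 3580.7 km.
Leg W2→W3: central angle 1.1827 rad, distance 4008.6 km.
Leg W3→W4: central angle 1.2442 rad, distance 4217.3 km.
Total: 3580.7 + 4008.6 + 4217.3 ≈ 11807 km.

11807 km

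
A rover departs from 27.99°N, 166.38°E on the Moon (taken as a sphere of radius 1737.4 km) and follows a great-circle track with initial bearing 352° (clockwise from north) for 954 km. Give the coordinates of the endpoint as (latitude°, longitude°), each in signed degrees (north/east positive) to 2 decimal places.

Angular distance δ = d/R = 954/1737.4 = 0.54910 rad; initial bearing θ = 6.1436 rad.
sin φ₂ = sin φ₁ cos δ + cos φ₁ sin δ cos θ = (0.4693)(0.8530) + (0.8830)(0.5219)(0.9903) = 0.8567, so φ₂ = 58.95°.
Δλ = atan2(sin θ sin δ cos φ₁, cos δ − sin φ₁ sin φ₂) = atan2(-0.0641, 0.4509) = -8.095°.
λ₂ = 166.380° − 8.095° = 158.28°.

58.95°, 158.28°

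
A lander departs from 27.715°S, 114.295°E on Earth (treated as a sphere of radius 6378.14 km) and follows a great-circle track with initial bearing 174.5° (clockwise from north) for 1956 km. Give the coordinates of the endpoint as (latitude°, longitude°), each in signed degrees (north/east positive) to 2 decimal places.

-45.19°, 116.65°

Angular distance δ = d/R = 1956/6378.14 = 0.30667 rad; initial bearing θ = 3.0456 rad.
sin φ₂ = sin φ₁ cos δ + cos φ₁ sin δ cos θ = (-0.4651)(0.9533) + (0.8853)(0.3019)(-0.9954) = -0.7094, so φ₂ = -45.19°.
Δλ = atan2(sin θ sin δ cos φ₁, cos δ − sin φ₁ sin φ₂) = atan2(0.0256, 0.6234) = 2.353°.
λ₂ = 114.295° + 2.353° = 116.65°.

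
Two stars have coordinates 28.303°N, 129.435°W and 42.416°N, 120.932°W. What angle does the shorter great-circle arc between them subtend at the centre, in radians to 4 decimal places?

With latitudes φ₁ = 28.303°, φ₂ = 42.416° and longitude difference Δλ = 8.503°:
cos c = sin φ₁ sin φ₂ + cos φ₁ cos φ₂ cos Δλ = (0.4741)(0.6745) + (0.8805)(0.7383)(0.9890) = 0.96267,
so c = arccos(0.96267) = 0.27409 rad.
So the angular separation is 0.2741 rad.

0.2741 rad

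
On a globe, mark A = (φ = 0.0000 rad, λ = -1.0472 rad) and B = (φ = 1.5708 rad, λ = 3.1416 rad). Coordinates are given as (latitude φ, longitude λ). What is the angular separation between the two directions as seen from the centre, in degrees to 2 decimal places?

With latitudes φ₁ = 0.000°, φ₂ = 90.000° and longitude difference Δλ = -119.999°:
cos c = sin φ₁ sin φ₂ + cos φ₁ cos φ₂ cos Δλ = (0.0000)(1.0000) + (1.0000)(-0.0000)(-0.5000) = 0.00000,
so c = arccos(0.00000) = 1.57079 rad.
So the angular separation is 90.00°.

90.00°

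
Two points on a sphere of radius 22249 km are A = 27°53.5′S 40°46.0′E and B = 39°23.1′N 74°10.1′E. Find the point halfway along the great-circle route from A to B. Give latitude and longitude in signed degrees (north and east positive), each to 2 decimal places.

Central angle δ = 1.2938 rad. Interpolating on the sphere with fraction f = 0.5:
P = [sin((1−f)δ)·A + sin(fδ)·B] / sin δ = 0.6266·A + 0.6266·B in Cartesian coordinates,
giving P = (0.5516, 0.8276, 0.1045), i.e. latitude 6.00°, longitude 56.32°.

6.00°, 56.32°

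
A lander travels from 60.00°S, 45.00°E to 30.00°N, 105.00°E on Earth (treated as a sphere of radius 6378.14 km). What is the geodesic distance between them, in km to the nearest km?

With latitudes φ₁ = -60.000°, φ₂ = 30.000° and longitude difference Δλ = 60.000°:
Haversine: a = sin²(Δφ/2) + cos φ₁ cos φ₂ sin²(Δλ/2) = 0.5000 + (0.5000)(0.8660)(0.2500) = 0.60825.
Central angle c = 2·arcsin(√a) = 1.78903 rad.
Distance = R·c = 6378.14 × 1.7890 ≈ 11411 km.

11411 km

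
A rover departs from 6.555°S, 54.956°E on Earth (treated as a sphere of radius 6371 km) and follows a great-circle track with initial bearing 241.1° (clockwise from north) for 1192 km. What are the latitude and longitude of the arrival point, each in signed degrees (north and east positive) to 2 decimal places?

Angular distance δ = d/R = 1192/6371 = 0.18710 rad; initial bearing θ = 4.2080 rad.
sin φ₂ = sin φ₁ cos δ + cos φ₁ sin δ cos θ = (-0.1142)(0.9825) + (0.9935)(0.1860)(-0.4833) = -0.2015, so φ₂ = -11.62°.
Δλ = atan2(sin θ sin δ cos φ₁, cos δ − sin φ₁ sin φ₂) = atan2(-0.1618, 0.9595) = -9.570°.
λ₂ = 54.956° − 9.570° = 45.39°.

-11.62°, 45.39°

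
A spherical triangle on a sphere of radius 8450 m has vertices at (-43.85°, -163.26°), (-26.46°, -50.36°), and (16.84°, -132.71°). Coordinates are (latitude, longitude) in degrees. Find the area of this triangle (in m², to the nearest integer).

81145161 m²

Side lengths (central angles): a = 1.5858, b = 1.1661, c = 1.5133 rad; semiperimeter s = 2.1326.
By l'Huilier's theorem, tan(E/4) = √[tan(s/2) tan((s−a)/2) tan((s−b)/2) tan((s−c)/2)], giving spherical excess E = 1.1364 rad.
Area = E·R² = 1.1364 × (8450)² ≈ 81145161 m².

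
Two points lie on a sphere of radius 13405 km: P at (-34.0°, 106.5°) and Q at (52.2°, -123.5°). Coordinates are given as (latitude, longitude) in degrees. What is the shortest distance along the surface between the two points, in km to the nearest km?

32805 km

With latitudes φ₁ = -34.000°, φ₂ = 52.200° and longitude difference Δλ = 130.000°:
Haversine: a = sin²(Δφ/2) + cos φ₁ cos φ₂ sin²(Δλ/2) = 0.4669 + (0.8290)(0.6129)(0.8214) = 0.88423.
Central angle c = 2·arcsin(√a) = 2.44723 rad.
Distance = R·c = 13405 × 2.4472 ≈ 32805 km.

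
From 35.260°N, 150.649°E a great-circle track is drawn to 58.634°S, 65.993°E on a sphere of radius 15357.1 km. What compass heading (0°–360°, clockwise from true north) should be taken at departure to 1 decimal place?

215.6°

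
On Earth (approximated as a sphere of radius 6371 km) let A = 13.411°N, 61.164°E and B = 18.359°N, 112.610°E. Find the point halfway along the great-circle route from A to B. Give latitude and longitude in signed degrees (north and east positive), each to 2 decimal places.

17.53°, 86.55°

Central angle δ = 0.8652 rad. Interpolating on the sphere with fraction f = 0.5:
P = [sin((1−f)δ)·A + sin(fδ)·B] / sin δ = 0.5507·A + 0.5507·B in Cartesian coordinates,
giving P = (0.0574, 0.9518, 0.3012), i.e. latitude 17.53°, longitude 86.55°.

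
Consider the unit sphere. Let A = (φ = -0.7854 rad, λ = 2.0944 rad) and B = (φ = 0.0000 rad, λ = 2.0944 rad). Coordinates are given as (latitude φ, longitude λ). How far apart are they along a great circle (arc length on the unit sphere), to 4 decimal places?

0.7854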